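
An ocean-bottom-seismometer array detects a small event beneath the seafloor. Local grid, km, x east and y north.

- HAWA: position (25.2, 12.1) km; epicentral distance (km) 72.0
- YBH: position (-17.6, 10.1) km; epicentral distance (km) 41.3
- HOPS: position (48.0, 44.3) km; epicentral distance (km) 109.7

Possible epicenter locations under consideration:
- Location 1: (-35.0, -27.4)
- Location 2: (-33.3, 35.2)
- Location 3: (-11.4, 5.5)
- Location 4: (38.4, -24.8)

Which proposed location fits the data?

For each candidate, compare |candidate − station| to the reported distance:
Location 1: residuals HAWA 0.0, YBH 0.0, HOPS 0.0 → max 0.0 km
Location 2: residuals HAWA 9.1, YBH 11.7, HOPS 27.9 → max 27.9 km
Location 3: residuals HAWA 34.8, YBH 33.6, HOPS 38.8 → max 38.8 km
Location 4: residuals HAWA 32.8, YBH 24.7, HOPS 39.9 → max 39.9 km
Only Location 1 has all residuals ≈ 0.

Location 1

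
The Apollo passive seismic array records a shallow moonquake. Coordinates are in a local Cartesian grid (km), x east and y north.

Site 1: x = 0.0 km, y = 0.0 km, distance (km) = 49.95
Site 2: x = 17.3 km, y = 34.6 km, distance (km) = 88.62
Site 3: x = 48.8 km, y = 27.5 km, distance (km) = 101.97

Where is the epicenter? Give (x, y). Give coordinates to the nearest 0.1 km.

-24.2 km east, -43.7 km north

Circle about each station: x² + y² = 49.95²; (x − 17.3)² + (y − 34.6)² = 88.62²; (x − 48.8)² + (y − 27.5)² = 101.97².
Subtracting the Site 1 equation from the Site 2 and Site 3 equations removes the quadratic terms:
34.6 x + 69.2 y = -3862.05
97.6 x + 55.0 y = -4765.19
Solving the 2×2 system: x ≈ -24.2, y ≈ -43.7 km.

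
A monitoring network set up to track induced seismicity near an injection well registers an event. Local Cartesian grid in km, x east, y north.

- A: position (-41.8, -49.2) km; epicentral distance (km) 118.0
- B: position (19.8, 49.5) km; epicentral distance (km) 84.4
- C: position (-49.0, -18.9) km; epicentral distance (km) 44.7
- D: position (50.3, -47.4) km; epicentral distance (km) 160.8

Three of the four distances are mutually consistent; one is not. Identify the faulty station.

C

Solve using three stations at a time. Using A, B, D (subtract circle equations pairwise → linear system) gives (x, y) ≈ (-62.8, 66.9).
Distances from that point to each station vs reported:
  A: calculated 118.0 vs reported 118.0 → residual 0.0 km
  B: calculated 84.4 vs reported 84.4 → residual 0.0 km
  C: calculated 86.9 vs reported 44.7 → residual 42.2 km
  D: calculated 160.8 vs reported 160.8 → residual 0.0 km
A, B, D are mutually consistent (residuals ≈ 0); C is off by 42.2 km.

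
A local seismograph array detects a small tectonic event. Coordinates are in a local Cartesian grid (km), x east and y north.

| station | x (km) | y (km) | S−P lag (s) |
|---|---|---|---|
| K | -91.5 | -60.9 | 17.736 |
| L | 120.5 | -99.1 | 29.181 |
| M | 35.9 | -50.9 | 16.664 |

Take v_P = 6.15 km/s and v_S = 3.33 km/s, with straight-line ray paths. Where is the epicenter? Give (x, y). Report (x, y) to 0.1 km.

Distance from S−P lag: d = Δt · v_P v_S / (v_P − v_S) = Δt · (6.15·3.33)/(6.15−3.33) ≈ 7.2622·Δt.
So d_K = 128.80, d_L = 211.92, d_M = 121.02 km.
Circle about each station: (x + 91.5)² + (y + 60.9)² = 128.80²; (x − 120.5)² + (y + 99.1)² = 211.92²; (x − 35.9)² + (y + 50.9)² = 121.02².
Subtracting the K equation from the L and M equations removes the quadratic terms:
424.0 x − 76.4 y = -16060.65
254.8 x + 20.0 y = -6257.84
Solving the 2×2 system: x ≈ -28.6, y ≈ 51.5 km.

(-28.6, 51.5)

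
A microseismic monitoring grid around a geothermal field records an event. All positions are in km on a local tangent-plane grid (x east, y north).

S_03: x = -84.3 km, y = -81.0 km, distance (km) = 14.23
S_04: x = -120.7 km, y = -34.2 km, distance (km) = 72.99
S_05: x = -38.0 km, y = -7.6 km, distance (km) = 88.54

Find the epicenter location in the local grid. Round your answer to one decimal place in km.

Circle about each station: (x + 84.3)² + (y + 81.0)² = 14.23²; (x + 120.7)² + (y + 34.2)² = 72.99²; (x + 38.0)² + (y + 7.6)² = 88.54².
Subtracting the S_03 equation from the S_04 and S_05 equations removes the quadratic terms:
-72.8 x + 93.6 y = -3054.41
92.6 x + 146.8 y = -19802.57
Solving the 2×2 system: x ≈ -72.6, y ≈ -89.1 km.
Check against S_03 (with the unrounded x, y): √((x + 84.3)²+(y + 81.0)²) = 14.23 ≈ 14.23 km. ✓

-72.6 km east, -89.1 km north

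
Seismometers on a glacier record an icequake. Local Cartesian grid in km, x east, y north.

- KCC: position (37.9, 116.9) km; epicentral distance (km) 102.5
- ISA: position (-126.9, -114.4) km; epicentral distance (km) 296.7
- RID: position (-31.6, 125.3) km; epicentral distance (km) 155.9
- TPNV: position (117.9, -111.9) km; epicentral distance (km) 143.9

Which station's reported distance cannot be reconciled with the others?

ISA

Solve using three stations at a time. Using KCC, RID, TPNV (subtract circle equations pairwise → linear system) gives (x, y) ≈ (91.3, 29.5).
Distances from that point to each station vs reported:
  KCC: calculated 102.5 vs reported 102.5 → residual 0.0 km
  ISA: calculated 261.4 vs reported 296.7 → residual 35.3 km
  RID: calculated 155.9 vs reported 155.9 → residual 0.0 km
  TPNV: calculated 143.9 vs reported 143.9 → residual 0.0 km
KCC, RID, TPNV are mutually consistent (residuals ≈ 0); ISA is off by 35.3 km.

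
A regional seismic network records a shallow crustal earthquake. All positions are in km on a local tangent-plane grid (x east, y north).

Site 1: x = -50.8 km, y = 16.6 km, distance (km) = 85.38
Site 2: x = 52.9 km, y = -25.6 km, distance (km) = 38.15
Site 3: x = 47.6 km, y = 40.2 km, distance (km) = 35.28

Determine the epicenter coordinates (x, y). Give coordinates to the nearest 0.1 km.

Circle about each station: (x + 50.8)² + (y − 16.6)² = 85.38²; (x − 52.9)² + (y + 25.6)² = 38.15²; (x − 47.6)² + (y − 40.2)² = 35.28².
Subtracting the Site 1 equation from the Site 2 and Site 3 equations removes the quadratic terms:
207.4 x − 84.4 y = 6431.89
196.8 x + 47.2 y = 7070.67
Solving the 2×2 system: x ≈ 34.1, y ≈ 7.6 km.

34.1 km east, 7.6 km north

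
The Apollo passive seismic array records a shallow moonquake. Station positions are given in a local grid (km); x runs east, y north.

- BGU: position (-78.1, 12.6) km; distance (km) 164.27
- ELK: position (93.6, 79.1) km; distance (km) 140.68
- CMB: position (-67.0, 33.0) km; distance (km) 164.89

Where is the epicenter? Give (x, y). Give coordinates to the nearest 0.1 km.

69.5 km east, -59.5 km north

Circle about each station: (x + 78.1)² + (y − 12.6)² = 164.27²; (x − 93.6)² + (y − 79.1)² = 140.68²; (x + 67.0)² + (y − 33.0)² = 164.89².
Subtracting the BGU equation from the ELK and CMB equations removes the quadratic terms:
343.4 x + 133.0 y = 15953.17
22.2 x + 40.8 y = -884.45
Solving the 2×2 system: x ≈ 69.5, y ≈ -59.5 km.
Check against BGU (with the unrounded x, y): √((x + 78.1)²+(y − 12.6)²) = 164.26 ≈ 164.27 km. ✓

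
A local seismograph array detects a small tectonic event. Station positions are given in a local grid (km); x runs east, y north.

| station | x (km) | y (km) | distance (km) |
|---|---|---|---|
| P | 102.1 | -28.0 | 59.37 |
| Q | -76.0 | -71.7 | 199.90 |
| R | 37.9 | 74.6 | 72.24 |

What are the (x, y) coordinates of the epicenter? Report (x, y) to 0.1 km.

Circle about each station: (x − 102.1)² + (y + 28.0)² = 59.37²; (x + 76.0)² + (y + 71.7)² = 199.90²; (x − 37.9)² + (y − 74.6)² = 72.24².
Subtracting pairs of circle equations eliminates x²+y² and gives linear equations (the radical axes):
-356.2 x − 87.4 y = -36726.73
-128.4 x + 205.2 y = -5900.66
Solving the 2×2 system: x ≈ 95.5, y ≈ 31.0 km.

(95.5, 31.0)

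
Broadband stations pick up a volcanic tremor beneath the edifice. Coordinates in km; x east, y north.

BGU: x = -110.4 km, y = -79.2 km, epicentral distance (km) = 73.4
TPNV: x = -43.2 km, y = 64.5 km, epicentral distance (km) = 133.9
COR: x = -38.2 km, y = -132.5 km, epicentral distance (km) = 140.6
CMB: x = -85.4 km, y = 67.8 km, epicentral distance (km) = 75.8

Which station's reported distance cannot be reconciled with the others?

TPNV

Solve using three stations at a time. Using BGU, COR, CMB (subtract circle equations pairwise → linear system) gives (x, y) ≈ (-100.5, -6.5).
Distances from that point to each station vs reported:
  BGU: calculated 73.4 vs reported 73.4 → residual 0.0 km
  TPNV: calculated 91.2 vs reported 133.9 → residual 42.7 km
  COR: calculated 140.6 vs reported 140.6 → residual 0.0 km
  CMB: calculated 75.8 vs reported 75.8 → residual 0.0 km
BGU, COR, CMB are mutually consistent (residuals ≈ 0); TPNV is off by 42.7 km.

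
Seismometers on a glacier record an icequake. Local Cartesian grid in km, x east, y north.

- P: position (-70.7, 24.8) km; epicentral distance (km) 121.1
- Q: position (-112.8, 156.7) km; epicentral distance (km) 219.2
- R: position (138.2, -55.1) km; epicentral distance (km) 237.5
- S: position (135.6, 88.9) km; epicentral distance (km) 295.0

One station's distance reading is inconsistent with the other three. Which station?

Q

Solve using three stations at a time. Using P, R, S (subtract circle equations pairwise → linear system) gives (x, y) ≈ (-96.2, -93.6).
Distances from that point to each station vs reported:
  P: calculated 121.1 vs reported 121.1 → residual 0.0 km
  Q: calculated 250.9 vs reported 219.2 → residual 31.7 km
  R: calculated 237.5 vs reported 237.5 → residual 0.0 km
  S: calculated 295.0 vs reported 295.0 → residual 0.0 km
P, R, S are mutually consistent (residuals ≈ 0); Q is off by 31.7 km.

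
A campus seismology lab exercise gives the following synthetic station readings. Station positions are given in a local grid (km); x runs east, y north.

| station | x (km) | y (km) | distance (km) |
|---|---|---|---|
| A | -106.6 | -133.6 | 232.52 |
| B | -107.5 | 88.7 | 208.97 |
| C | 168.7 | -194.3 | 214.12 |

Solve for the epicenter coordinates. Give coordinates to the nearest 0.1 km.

Circle about each station: (x + 106.6)² + (y + 133.6)² = 232.52²; (x + 107.5)² + (y − 88.7)² = 208.97²; (x − 168.7)² + (y + 194.3)² = 214.12².
Subtracting the A equation from the B and C equations removes the quadratic terms:
-1.8 x + 444.6 y = 608.51
550.6 x − 121.4 y = 45217.84
Solving the 2×2 system: x ≈ 82.5, y ≈ 1.7 km.

x ≈ 82.5 km, y ≈ 1.7 km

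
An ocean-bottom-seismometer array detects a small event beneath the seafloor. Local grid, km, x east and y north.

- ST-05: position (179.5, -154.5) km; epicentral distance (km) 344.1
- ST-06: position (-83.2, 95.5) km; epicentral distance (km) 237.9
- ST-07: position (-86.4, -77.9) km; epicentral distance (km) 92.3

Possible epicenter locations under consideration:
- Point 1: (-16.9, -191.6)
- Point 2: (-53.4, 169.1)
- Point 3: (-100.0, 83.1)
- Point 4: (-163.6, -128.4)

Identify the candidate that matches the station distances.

For each candidate, compare |candidate − station| to the reported distance:
Point 1: residuals ST-05 144.2, ST-06 56.8, ST-07 41.0 → max 144.2 km
Point 2: residuals ST-05 54.6, ST-06 158.5, ST-07 156.9 → max 158.5 km
Point 3: residuals ST-05 22.7, ST-06 217.0, ST-07 69.3 → max 217.0 km
Point 4: residuals ST-05 0.0, ST-06 0.0, ST-07 0.0 → max 0.0 km
Only Point 4 has all residuals ≈ 0.

Point 4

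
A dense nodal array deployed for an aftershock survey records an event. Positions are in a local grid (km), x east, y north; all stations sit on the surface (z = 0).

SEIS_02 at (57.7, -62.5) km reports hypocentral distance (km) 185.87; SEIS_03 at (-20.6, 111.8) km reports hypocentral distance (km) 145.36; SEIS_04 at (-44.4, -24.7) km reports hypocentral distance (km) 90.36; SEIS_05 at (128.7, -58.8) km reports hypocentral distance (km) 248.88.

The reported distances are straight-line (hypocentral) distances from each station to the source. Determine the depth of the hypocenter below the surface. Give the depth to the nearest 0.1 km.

depth ≈ 60.0 km

Each station gives a sphere (x−x_i)² + (y−y_i)² + z² = d_i² (stations at z=0).
Subtracting the SEIS_02 sphere from SEIS_03 and SEIS_04: z² cancels, leaving linear equations in x and y:
-156.6 x + 348.6 y = 19106.19
-204.2 x + 75.6 y = 21728.64
Solving: x ≈ -103.297, y ≈ 8.405 km (keep extra digits for the depth step; rounded: -103.3, 8.4).
Then from the SEIS_02 sphere: z² = 185.87² − (x − 57.7)² − (y + 62.5)² with x = -103.297, y = 8.405, so z ≈ 60.001 ≈ 60.0 km.
Check against SEIS_05 (with the unrounded solution): distance 248.88 ≈ 248.88 km. ✓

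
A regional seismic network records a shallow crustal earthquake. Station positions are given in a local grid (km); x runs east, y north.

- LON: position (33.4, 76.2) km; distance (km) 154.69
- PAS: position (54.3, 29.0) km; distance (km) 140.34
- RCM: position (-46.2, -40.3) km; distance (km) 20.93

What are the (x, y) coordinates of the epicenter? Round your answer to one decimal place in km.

Circle about each station: (x − 33.4)² + (y − 76.2)² = 154.69²; (x − 54.3)² + (y − 29.0)² = 140.34²; (x + 46.2)² + (y + 40.3)² = 20.93².
Subtracting pairs of circle equations eliminates x²+y² and gives linear equations (the radical axes):
41.8 x − 94.4 y = 1101.17
-159.2 x − 233.0 y = 20327.46
Solving the 2×2 system: x ≈ -67.1, y ≈ -41.4 km.

x ≈ -67.1 km, y ≈ -41.4 km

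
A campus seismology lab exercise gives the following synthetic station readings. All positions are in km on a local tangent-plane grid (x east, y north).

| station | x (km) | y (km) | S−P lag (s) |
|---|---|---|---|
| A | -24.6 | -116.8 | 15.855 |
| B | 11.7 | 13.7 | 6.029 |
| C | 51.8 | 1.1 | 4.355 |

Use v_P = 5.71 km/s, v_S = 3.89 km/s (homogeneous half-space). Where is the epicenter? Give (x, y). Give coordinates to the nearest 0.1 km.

Distance from S−P lag: d = Δt · v_P v_S / (v_P − v_S) = Δt · (5.71·3.89)/(5.71−3.89) ≈ 12.2043·Δt.
So d_A = 193.50, d_B = 73.58, d_C = 53.15 km.
Circle about each station: (x + 24.6)² + (y + 116.8)² = 193.50²; (x − 11.7)² + (y − 13.7)² = 73.58²; (x − 51.8)² + (y − 1.1)² = 53.15².
Subtracting the A equation from the B and C equations removes the quadratic terms:
72.6 x + 261.0 y = 18105.41
152.8 x + 235.8 y = 23054.38
Solving the 2×2 system: x ≈ 76.8, y ≈ 48.0 km.
Check against A (with the unrounded x, y): √((x + 24.6)²+(y + 116.8)²) = 193.50 ≈ 193.50 km. ✓

76.8 km east, 48.0 km north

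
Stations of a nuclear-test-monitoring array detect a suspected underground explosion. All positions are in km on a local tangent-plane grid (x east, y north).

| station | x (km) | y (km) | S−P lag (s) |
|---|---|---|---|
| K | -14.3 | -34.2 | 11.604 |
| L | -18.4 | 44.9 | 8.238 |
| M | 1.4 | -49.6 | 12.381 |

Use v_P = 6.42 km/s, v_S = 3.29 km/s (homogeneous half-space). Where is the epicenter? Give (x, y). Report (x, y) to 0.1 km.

34.3 km east, 27.2 km north

Distance from S−P lag: d = Δt · v_P v_S / (v_P − v_S) = Δt · (6.42·3.29)/(6.42−3.29) ≈ 6.7482·Δt.
So d_K = 78.31, d_L = 55.59, d_M = 83.55 km.
Circle about each station: (x + 14.3)² + (y + 34.2)² = 78.31²; (x + 18.4)² + (y − 44.9)² = 55.59²; (x − 1.4)² + (y + 49.6)² = 83.55².
Subtracting the K equation from the L and M equations removes the quadratic terms:
-8.2 x + 158.2 y = 4022.65
31.4 x − 30.8 y = 239.84
Solving the 2×2 system: x ≈ 34.3, y ≈ 27.2 km.
Check against K (with the unrounded x, y): √((x + 14.3)²+(y + 34.2)²) = 78.33 ≈ 78.31 km. ✓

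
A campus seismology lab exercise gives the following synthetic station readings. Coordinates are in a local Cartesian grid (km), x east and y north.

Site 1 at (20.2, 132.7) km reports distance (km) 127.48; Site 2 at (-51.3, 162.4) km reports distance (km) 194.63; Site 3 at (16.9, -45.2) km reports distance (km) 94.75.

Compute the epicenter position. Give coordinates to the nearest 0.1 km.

Circle about each station: (x − 20.2)² + (y − 132.7)² = 127.48²; (x + 51.3)² + (y − 162.4)² = 194.63²; (x − 16.9)² + (y + 45.2)² = 94.75².
Subtracting the Site 1 equation from the Site 2 and Site 3 equations removes the quadratic terms:
-143.0 x + 59.4 y = -10641.57
-6.6 x − 355.8 y = -8415.09
Solving the 2×2 system: x ≈ 83.6, y ≈ 22.1 km.
Check against Site 1 (with the unrounded x, y): √((x − 20.2)²+(y − 132.7)²) = 127.48 ≈ 127.48 km. ✓

83.6 km east, 22.1 km north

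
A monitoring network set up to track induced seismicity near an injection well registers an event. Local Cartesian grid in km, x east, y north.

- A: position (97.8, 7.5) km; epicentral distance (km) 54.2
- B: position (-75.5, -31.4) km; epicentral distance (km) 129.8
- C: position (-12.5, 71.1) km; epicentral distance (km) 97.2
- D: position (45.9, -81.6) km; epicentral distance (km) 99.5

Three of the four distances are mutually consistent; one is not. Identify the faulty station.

C

Solve using three stations at a time. Using A, B, D (subtract circle equations pairwise → linear system) gives (x, y) ≈ (44.6, 17.9).
Distances from that point to each station vs reported:
  A: calculated 54.2 vs reported 54.2 → residual 0.0 km
  B: calculated 129.8 vs reported 129.8 → residual 0.0 km
  C: calculated 78.0 vs reported 97.2 → residual 19.2 km
  D: calculated 99.5 vs reported 99.5 → residual 0.0 km
A, B, D are mutually consistent (residuals ≈ 0); C is off by 19.2 km.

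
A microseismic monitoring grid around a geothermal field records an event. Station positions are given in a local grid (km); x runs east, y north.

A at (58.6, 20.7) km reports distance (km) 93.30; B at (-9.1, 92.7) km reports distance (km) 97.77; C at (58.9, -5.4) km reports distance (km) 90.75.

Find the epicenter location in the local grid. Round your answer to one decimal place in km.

x ≈ -31.8 km, y ≈ -2.4 km

Circle about each station: (x − 58.6)² + (y − 20.7)² = 93.30²; (x + 9.1)² + (y − 92.7)² = 97.77²; (x − 58.9)² + (y + 5.4)² = 90.75².
Subtracting pairs of circle equations eliminates x²+y² and gives linear equations (the radical axes):
-135.4 x + 144.0 y = 3959.57
0.6 x − 52.2 y = 105.25
Solving the 2×2 system: x ≈ -31.8, y ≈ -2.4 km.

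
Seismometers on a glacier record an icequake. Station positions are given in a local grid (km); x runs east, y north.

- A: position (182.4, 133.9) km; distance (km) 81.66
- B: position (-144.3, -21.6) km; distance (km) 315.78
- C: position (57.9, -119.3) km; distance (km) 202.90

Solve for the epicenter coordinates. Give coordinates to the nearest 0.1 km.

x ≈ 162.1 km, y ≈ 54.8 km

Circle about each station: (x − 182.4)² + (y − 133.9)² = 81.66²; (x + 144.3)² + (y + 21.6)² = 315.78²; (x − 57.9)² + (y + 119.3)² = 202.90².
Subtracting the A equation from the B and C equations removes the quadratic terms:
-653.4 x − 311.0 y = -122958.57
-249.0 x − 506.4 y = -68114.12
Solving the 2×2 system: x ≈ 162.1, y ≈ 54.8 km.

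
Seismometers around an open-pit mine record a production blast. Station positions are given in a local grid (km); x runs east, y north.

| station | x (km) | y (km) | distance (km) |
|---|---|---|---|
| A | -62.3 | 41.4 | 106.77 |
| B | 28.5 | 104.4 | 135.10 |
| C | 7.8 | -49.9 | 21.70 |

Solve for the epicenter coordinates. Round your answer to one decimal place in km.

(16.9, -30.2)

Circle about each station: (x + 62.3)² + (y − 41.4)² = 106.77²; (x − 28.5)² + (y − 104.4)² = 135.10²; (x − 7.8)² + (y + 49.9)² = 21.70².
Subtracting pairs of circle equations eliminates x²+y² and gives linear equations (the radical axes):
181.6 x + 126.0 y = -735.82
140.2 x − 182.6 y = 7884.54
Solving the 2×2 system: x ≈ 16.9, y ≈ -30.2 km.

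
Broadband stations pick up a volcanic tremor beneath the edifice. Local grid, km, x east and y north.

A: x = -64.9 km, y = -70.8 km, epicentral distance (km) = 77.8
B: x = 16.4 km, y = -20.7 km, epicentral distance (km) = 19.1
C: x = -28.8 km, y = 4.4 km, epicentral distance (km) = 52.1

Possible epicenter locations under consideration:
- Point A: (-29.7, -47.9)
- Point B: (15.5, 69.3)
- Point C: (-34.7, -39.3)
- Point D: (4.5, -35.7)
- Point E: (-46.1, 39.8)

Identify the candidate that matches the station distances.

For each candidate, compare |candidate − station| to the reported distance:
Point A: residuals A 35.8, B 34.4, C 0.2 → max 35.8 km
Point B: residuals A 83.7, B 70.9, C 26.5 → max 83.7 km
Point C: residuals A 34.2, B 35.3, C 8.0 → max 35.3 km
Point D: residuals A 0.0, B 0.0, C 0.0 → max 0.0 km
Point E: residuals A 34.4, B 67.9, C 12.7 → max 67.9 km
Only Point D has all residuals ≈ 0.

Point D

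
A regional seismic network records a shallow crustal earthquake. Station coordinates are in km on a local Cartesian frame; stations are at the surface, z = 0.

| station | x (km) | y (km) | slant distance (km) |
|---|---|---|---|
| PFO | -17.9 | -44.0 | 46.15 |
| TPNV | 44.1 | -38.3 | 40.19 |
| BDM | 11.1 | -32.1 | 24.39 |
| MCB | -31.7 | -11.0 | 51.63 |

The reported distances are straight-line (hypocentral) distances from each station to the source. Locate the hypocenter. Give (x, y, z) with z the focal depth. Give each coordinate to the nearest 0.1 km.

(15.2, -18.9, 20.1)

Each station gives a sphere (x−x_i)² + (y−y_i)² + z² = d_i² (stations at z=0).
Subtracting the PFO sphere from TPNV and BDM: z² cancels, leaving linear equations in x and y:
124.0 x + 11.4 y = 1669.88
58.0 x + 23.8 y = 432.16
Solving: x ≈ 15.204, y ≈ -18.893 km (keep extra digits for the depth step; rounded: 15.2, -18.9).
Then from the PFO sphere: z² = 46.15² − (x + 17.9)² − (y + 44.0)² with x = 15.204, y = -18.893, so z ≈ 20.089 ≈ 20.1 km.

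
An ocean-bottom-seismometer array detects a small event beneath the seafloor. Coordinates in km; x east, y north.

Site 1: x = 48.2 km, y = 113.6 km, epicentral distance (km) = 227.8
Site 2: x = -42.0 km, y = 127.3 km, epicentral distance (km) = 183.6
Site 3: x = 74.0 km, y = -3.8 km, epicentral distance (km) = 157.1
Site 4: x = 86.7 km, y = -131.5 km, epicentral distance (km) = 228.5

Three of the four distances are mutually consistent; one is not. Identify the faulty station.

Solve using three stations at a time. Using Site 1, Site 2, Site 4 (subtract circle equations pairwise → linear system) gives (x, y) ≈ (-121.8, -38.0).
Distances from that point to each station vs reported:
  Site 1: calculated 227.8 vs reported 227.8 → residual 0.0 km
  Site 2: calculated 183.6 vs reported 183.6 → residual 0.0 km
  Site 3: calculated 198.7 vs reported 157.1 → residual 41.6 km
  Site 4: calculated 228.5 vs reported 228.5 → residual 0.0 km
Site 1, Site 2, Site 4 are mutually consistent (residuals ≈ 0); Site 3 is off by 41.6 km.

Site 3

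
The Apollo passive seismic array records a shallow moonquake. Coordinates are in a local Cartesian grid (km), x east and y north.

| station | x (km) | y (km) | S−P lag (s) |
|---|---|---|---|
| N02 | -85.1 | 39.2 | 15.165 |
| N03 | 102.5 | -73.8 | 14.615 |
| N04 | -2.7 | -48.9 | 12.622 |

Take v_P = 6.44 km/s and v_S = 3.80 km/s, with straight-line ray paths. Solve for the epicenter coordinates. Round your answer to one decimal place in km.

54.8 km east, 53.0 km north

Distance from S−P lag: d = Δt · v_P v_S / (v_P − v_S) = Δt · (6.44·3.80)/(6.44−3.80) ≈ 9.2697·Δt.
So d_N02 = 140.57, d_N03 = 135.48, d_N04 = 117.00 km.
Circle about each station: (x + 85.1)² + (y − 39.2)² = 140.57²; (x − 102.5)² + (y + 73.8)² = 135.48²; (x + 2.7)² + (y + 48.9)² = 117.00².
Subtracting pairs of circle equations eliminates x²+y² and gives linear equations (the radical axes):
375.2 x − 226.0 y = 8579.13
164.8 x − 176.2 y = -309.23
Solving the 2×2 system: x ≈ 54.8, y ≈ 53.0 km.
Check against N02 (with the unrounded x, y): √((x + 85.1)²+(y − 39.2)²) = 140.57 ≈ 140.57 km. ✓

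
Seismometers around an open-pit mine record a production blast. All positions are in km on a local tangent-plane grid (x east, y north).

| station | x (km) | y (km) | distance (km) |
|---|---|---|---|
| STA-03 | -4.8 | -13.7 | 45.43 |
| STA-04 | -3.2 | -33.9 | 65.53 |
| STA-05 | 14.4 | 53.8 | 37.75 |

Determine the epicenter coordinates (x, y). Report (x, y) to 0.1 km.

(-15.3, 30.5)

Circle about each station: (x + 4.8)² + (y + 13.7)² = 45.43²; (x + 3.2)² + (y + 33.9)² = 65.53²; (x − 14.4)² + (y − 53.8)² = 37.75².
Subtracting the STA-03 equation from the STA-04 and STA-05 equations removes the quadratic terms:
3.2 x − 40.4 y = -1281.58
38.4 x + 135.0 y = 3529.89
Solving the 2×2 system: x ≈ -15.3, y ≈ 30.5 km.
Check against STA-03 (with the unrounded x, y): √((x + 4.8)²+(y + 13.7)²) = 45.44 ≈ 45.43 km. ✓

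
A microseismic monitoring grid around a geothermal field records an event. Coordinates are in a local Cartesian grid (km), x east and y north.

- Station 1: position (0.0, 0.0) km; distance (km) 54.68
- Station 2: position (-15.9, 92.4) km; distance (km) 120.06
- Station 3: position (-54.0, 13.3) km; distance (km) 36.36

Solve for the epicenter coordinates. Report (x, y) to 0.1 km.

Circle about each station: x² + y² = 54.68²; (x + 15.9)² + (y − 92.4)² = 120.06²; (x + 54.0)² + (y − 13.3)² = 36.36².
Subtracting the Station 1 equation from the Station 2 and Station 3 equations removes the quadratic terms:
-31.8 x + 184.8 y = -2633.93
-108.0 x + 26.6 y = 4760.74
Solving the 2×2 system: x ≈ -49.7, y ≈ -22.8 km.

x ≈ -49.7 km, y ≈ -22.8 km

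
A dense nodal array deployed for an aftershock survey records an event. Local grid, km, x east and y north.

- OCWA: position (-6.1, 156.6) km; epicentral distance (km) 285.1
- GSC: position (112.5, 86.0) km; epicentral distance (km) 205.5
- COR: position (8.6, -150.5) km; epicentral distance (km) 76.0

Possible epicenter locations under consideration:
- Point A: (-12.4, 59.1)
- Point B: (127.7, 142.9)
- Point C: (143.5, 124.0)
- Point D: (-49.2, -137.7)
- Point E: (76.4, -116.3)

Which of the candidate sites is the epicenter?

Point E

For each candidate, compare |candidate − station| to the reported distance:
Point A: residuals OCWA 187.4, GSC 77.7, COR 134.6 → max 187.4 km
Point B: residuals OCWA 150.6, GSC 146.6, COR 240.7 → max 240.7 km
Point C: residuals OCWA 132.0, GSC 156.5, COR 229.9 → max 229.9 km
Point D: residuals OCWA 12.3, GSC 70.5, COR 16.8 → max 70.5 km
Point E: residuals OCWA 0.0, GSC 0.0, COR 0.1 → max 0.1 km
Only Point E has all residuals ≈ 0.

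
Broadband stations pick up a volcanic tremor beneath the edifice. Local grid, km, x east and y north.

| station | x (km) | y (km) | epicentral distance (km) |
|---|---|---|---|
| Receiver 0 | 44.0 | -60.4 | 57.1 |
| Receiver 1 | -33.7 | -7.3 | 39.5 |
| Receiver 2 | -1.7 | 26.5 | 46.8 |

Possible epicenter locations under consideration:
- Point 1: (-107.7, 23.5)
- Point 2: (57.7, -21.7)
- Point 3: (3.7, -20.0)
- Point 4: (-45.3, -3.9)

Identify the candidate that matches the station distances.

For each candidate, compare |candidate − station| to the reported distance:
Point 1: residuals Receiver 0 116.3, Receiver 1 40.7, Receiver 2 59.2 → max 116.3 km
Point 2: residuals Receiver 0 16.0, Receiver 1 53.0, Receiver 2 29.7 → max 53.0 km
Point 3: residuals Receiver 0 0.0, Receiver 1 0.0, Receiver 2 0.0 → max 0.0 km
Point 4: residuals Receiver 0 48.6, Receiver 1 27.4, Receiver 2 6.4 → max 48.6 km
Only Point 3 has all residuals ≈ 0.

Point 3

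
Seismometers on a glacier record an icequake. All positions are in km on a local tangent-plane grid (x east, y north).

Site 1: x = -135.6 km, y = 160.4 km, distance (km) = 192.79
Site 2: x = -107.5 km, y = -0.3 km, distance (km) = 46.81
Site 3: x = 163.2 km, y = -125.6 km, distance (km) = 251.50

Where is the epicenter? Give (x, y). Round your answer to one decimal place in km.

Circle about each station: (x + 135.6)² + (y − 160.4)² = 192.79²; (x + 107.5)² + (y + 0.3)² = 46.81²; (x − 163.2)² + (y + 125.6)² = 251.50².
Subtracting the Site 1 equation from the Site 2 and Site 3 equations removes the quadratic terms:
56.2 x − 321.4 y = 2417.63
597.6 x − 572.0 y = -27790.19
Solving the 2×2 system: x ≈ -64.5, y ≈ -18.8 km.

(-64.5, -18.8)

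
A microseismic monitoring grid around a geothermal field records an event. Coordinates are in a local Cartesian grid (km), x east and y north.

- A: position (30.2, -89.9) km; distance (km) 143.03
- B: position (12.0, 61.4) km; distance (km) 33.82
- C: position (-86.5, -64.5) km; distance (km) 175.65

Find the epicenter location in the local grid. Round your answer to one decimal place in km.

44.6 km east, 52.4 km north

Circle about each station: (x − 30.2)² + (y + 89.9)² = 143.03²; (x − 12.0)² + (y − 61.4)² = 33.82²; (x + 86.5)² + (y + 64.5)² = 175.65².
Subtracting the A equation from the B and C equations removes the quadratic terms:
-36.4 x + 302.6 y = 14233.70
-233.4 x + 50.8 y = -7746.89
Solving the 2×2 system: x ≈ 44.6, y ≈ 52.4 km.
Check against A (with the unrounded x, y): √((x − 30.2)²+(y + 89.9)²) = 143.03 ≈ 143.03 km. ✓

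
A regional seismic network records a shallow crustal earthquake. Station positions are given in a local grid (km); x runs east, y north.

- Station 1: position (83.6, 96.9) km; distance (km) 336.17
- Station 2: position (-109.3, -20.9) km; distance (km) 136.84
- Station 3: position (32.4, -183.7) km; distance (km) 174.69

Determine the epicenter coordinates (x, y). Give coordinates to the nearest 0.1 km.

Circle about each station: (x − 83.6)² + (y − 96.9)² = 336.17²; (x + 109.3)² + (y + 20.9)² = 136.84²; (x − 32.4)² + (y + 183.7)² = 174.69².
Subtracting the Station 1 equation from the Station 2 and Station 3 equations removes the quadratic terms:
-385.8 x − 235.6 y = 90289.81
-102.4 x − 561.2 y = 100910.55
Solving the 2×2 system: x ≈ -139.8, y ≈ -154.3 km.

x ≈ -139.8 km, y ≈ -154.3 km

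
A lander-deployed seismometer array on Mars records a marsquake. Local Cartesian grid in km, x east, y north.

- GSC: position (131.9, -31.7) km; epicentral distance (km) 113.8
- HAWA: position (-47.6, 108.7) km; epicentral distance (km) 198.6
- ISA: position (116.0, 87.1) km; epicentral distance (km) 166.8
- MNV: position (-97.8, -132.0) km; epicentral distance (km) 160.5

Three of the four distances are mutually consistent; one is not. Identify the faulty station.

Solve using three stations at a time. Using HAWA, ISA, MNV (subtract circle equations pairwise → linear system) gives (x, y) ≈ (48.2, -65.3).
Distances from that point to each station vs reported:
  GSC: calculated 90.2 vs reported 113.8 → residual 23.6 km
  HAWA: calculated 198.6 vs reported 198.6 → residual 0.0 km
  ISA: calculated 166.8 vs reported 166.8 → residual 0.0 km
  MNV: calculated 160.5 vs reported 160.5 → residual 0.0 km
HAWA, ISA, MNV are mutually consistent (residuals ≈ 0); GSC is off by 23.6 km.

GSC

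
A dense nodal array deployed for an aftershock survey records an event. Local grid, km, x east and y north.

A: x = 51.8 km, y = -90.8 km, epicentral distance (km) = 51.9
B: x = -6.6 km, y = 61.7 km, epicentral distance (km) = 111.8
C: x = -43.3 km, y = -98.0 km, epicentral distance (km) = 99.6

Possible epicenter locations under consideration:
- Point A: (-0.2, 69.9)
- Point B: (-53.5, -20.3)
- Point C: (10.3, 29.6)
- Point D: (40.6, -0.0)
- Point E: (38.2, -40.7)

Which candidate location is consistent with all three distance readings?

For each candidate, compare |candidate − station| to the reported distance:
Point A: residuals A 117.0, B 101.4, C 73.7 → max 117.0 km
Point B: residuals A 74.8, B 17.3, C 21.2 → max 74.8 km
Point C: residuals A 75.5, B 75.5, C 38.8 → max 75.5 km
Point D: residuals A 39.6, B 34.1, C 29.4 → max 39.6 km
Point E: residuals A 0.0, B 0.0, C 0.0 → max 0.0 km
Only Point E has all residuals ≈ 0.

Point E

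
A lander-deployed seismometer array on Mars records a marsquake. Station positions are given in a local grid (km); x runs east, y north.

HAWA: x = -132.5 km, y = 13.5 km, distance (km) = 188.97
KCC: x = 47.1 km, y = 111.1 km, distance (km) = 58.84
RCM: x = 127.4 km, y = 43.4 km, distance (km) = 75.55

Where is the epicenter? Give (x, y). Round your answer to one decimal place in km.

Circle about each station: (x + 132.5)² + (y − 13.5)² = 188.97²; (x − 47.1)² + (y − 111.1)² = 58.84²; (x − 127.4)² + (y − 43.4)² = 75.55².
Subtracting pairs of circle equations eliminates x²+y² and gives linear equations (the radical axes):
359.2 x + 195.2 y = 29070.64
519.8 x + 59.8 y = 30377.68
Solving the 2×2 system: x ≈ 52.4, y ≈ 52.5 km.

x ≈ 52.4 km, y ≈ 52.5 km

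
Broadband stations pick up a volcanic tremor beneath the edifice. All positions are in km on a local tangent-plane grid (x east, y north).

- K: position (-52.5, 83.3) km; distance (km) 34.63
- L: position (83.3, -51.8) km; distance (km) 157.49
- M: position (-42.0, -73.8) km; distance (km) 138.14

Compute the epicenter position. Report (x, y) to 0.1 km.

x ≈ -24.3 km, y ≈ 63.2 km

Circle about each station: (x + 52.5)² + (y − 83.3)² = 34.63²; (x − 83.3)² + (y + 51.8)² = 157.49²; (x + 42.0)² + (y + 73.8)² = 138.14².
Subtracting the K equation from the L and M equations removes the quadratic terms:
271.6 x − 270.2 y = -23676.87
21.0 x − 314.2 y = -20368.12
Solving the 2×2 system: x ≈ -24.3, y ≈ 63.2 km.
Check against K (with the unrounded x, y): √((x + 52.5)²+(y − 83.3)²) = 34.63 ≈ 34.63 km. ✓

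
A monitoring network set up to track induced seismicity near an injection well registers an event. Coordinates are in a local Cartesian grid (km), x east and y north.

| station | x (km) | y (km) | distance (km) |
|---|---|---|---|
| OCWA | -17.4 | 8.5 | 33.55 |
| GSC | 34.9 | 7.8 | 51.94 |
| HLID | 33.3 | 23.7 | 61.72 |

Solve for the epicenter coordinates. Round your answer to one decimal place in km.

Circle about each station: (x + 17.4)² + (y − 8.5)² = 33.55²; (x − 34.9)² + (y − 7.8)² = 51.94²; (x − 33.3)² + (y − 23.7)² = 61.72².
Subtracting pairs of circle equations eliminates x²+y² and gives linear equations (the radical axes):
104.6 x − 1.4 y = -668.32
101.4 x + 30.4 y = -1388.19
Solving the 2×2 system: x ≈ -6.7, y ≈ -23.3 km.
Check against OCWA (with the unrounded x, y): √((x + 17.4)²+(y − 8.5)²) = 33.56 ≈ 33.55 km. ✓

-6.7 km east, -23.3 km north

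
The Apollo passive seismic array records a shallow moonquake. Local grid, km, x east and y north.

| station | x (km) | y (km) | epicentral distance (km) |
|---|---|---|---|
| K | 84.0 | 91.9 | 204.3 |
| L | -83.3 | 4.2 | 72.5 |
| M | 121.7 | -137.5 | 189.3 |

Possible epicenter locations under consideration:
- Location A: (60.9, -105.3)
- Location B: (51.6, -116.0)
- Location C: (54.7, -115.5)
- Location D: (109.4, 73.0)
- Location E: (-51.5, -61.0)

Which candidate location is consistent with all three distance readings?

For each candidate, compare |candidate − station| to the reported distance:
Location A: residuals K 5.8, L 108.6, M 120.5 → max 120.5 km
Location B: residuals K 6.1, L 108.2, M 116.0 → max 116.0 km
Location C: residuals K 5.2, L 110.2, M 118.8 → max 118.8 km
Location D: residuals K 172.6, L 132.1, M 21.6 → max 172.6 km
Location E: residuals K 0.0, L 0.0, M 0.0 → max 0.0 km
Only Location E has all residuals ≈ 0.

Location E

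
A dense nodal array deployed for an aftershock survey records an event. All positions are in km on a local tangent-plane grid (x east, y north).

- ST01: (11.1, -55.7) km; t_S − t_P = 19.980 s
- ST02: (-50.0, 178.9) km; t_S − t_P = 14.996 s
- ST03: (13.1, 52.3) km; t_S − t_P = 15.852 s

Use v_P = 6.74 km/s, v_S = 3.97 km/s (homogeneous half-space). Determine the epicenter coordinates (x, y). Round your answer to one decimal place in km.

-139.5 km east, 65.0 km north

Distance from S−P lag: d = Δt · v_P v_S / (v_P − v_S) = Δt · (6.74·3.97)/(6.74−3.97) ≈ 9.6599·Δt.
So d_ST01 = 193.00, d_ST02 = 144.86, d_ST03 = 153.13 km.
Circle about each station: (x − 11.1)² + (y + 55.7)² = 193.00²; (x + 50.0)² + (y − 178.9)² = 144.86²; (x − 13.1)² + (y − 52.3)² = 153.13².
Subtracting the ST01 equation from the ST02 and ST03 equations removes the quadratic terms:
-122.2 x + 469.2 y = 47544.09
4.0 x + 216.0 y = 13481.40
Solving the 2×2 system: x ≈ -139.5, y ≈ 65.0 km.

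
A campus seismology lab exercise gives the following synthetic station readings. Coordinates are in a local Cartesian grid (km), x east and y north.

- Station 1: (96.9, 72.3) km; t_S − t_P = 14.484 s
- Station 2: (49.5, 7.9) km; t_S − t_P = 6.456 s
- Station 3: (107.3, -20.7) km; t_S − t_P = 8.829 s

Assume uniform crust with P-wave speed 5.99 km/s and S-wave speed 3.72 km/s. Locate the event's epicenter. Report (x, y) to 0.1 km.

Distance from S−P lag: d = Δt · v_P v_S / (v_P − v_S) = Δt · (5.99·3.72)/(5.99−3.72) ≈ 9.8162·Δt.
So d_Station 1 = 142.18, d_Station 2 = 63.37, d_Station 3 = 86.67 km.
Circle about each station: (x − 96.9)² + (y − 72.3)² = 142.18²; (x − 49.5)² + (y − 7.9)² = 63.37²; (x − 107.3)² + (y + 20.7)² = 86.67².
Subtracting pairs of circle equations eliminates x²+y² and gives linear equations (the radical axes):
-94.8 x − 128.8 y = 4095.16
20.8 x − 186.0 y = 10028.34
Solving the 2×2 system: x ≈ 26.1, y ≈ -51.0 km.

x ≈ 26.1 km, y ≈ -51.0 km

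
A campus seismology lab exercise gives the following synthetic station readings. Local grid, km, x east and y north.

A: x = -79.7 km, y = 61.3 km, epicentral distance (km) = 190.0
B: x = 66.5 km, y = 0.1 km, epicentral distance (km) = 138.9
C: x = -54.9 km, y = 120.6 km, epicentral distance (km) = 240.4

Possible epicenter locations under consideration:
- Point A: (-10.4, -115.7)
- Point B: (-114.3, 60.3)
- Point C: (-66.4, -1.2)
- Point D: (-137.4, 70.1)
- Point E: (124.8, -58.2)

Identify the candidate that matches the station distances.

For each candidate, compare |candidate − station| to the reported distance:
Point A: residuals A 0.1, B 0.1, C 0.1 → max 0.1 km
Point B: residuals A 155.4, B 51.7, C 155.8 → max 155.8 km
Point C: residuals A 126.1, B 6.0, C 118.1 → max 126.1 km
Point D: residuals A 131.6, B 76.7, C 143.7 → max 143.7 km
Point E: residuals A 46.9, B 56.5, C 13.1 → max 56.5 km
Only Point A has all residuals ≈ 0.

Point A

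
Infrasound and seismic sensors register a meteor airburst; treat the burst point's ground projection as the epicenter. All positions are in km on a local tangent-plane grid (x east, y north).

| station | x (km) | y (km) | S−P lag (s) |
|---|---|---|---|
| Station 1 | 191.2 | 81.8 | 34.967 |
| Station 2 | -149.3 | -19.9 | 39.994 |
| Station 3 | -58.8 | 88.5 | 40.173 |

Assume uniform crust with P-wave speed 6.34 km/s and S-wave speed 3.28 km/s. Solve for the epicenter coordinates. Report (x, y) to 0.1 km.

96.4 km east, -136.1 km north

Distance from S−P lag: d = Δt · v_P v_S / (v_P − v_S) = Δt · (6.34·3.28)/(6.34−3.28) ≈ 6.7958·Δt.
So d_Station 1 = 237.63, d_Station 2 = 271.79, d_Station 3 = 273.01 km.
Circle about each station: (x − 191.2)² + (y − 81.8)² = 237.63²; (x + 149.3)² + (y + 19.9)² = 271.79²; (x + 58.8)² + (y − 88.5)² = 273.01².
Subtracting the Station 1 equation from the Station 2 and Station 3 equations removes the quadratic terms:
-681.0 x − 203.4 y = -37963.97
-500.0 x + 13.4 y = -50025.43
Solving the 2×2 system: x ≈ 96.4, y ≈ -136.1 km.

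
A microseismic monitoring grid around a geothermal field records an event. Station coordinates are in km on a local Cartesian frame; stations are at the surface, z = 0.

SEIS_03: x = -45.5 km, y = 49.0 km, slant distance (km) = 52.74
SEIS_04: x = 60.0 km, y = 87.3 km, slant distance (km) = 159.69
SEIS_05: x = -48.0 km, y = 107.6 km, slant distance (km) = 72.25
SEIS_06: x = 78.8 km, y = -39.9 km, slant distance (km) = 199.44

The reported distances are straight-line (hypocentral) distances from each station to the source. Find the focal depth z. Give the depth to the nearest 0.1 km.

Each station gives a sphere (x−x_i)² + (y−y_i)² + z² = d_i² (stations at z=0).
Subtracting the SEIS_03 sphere from SEIS_04 and SEIS_05: z² cancels, leaving linear equations in x and y:
211.0 x + 76.6 y = -15969.35
-5.0 x + 117.2 y = 6971.96
Solving: x ≈ -95.796, y ≈ 55.401 km (keep extra digits for the depth step; rounded: -95.8, 55.4).
Then from the SEIS_03 sphere: z² = 52.74² − (x + 45.5)² − (y − 49.0)² with x = -95.796, y = 55.401, so z ≈ 14.521 ≈ 14.5 km.
Check against SEIS_06 (with the unrounded solution): distance 199.44 ≈ 199.44 km. ✓

14.5 km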